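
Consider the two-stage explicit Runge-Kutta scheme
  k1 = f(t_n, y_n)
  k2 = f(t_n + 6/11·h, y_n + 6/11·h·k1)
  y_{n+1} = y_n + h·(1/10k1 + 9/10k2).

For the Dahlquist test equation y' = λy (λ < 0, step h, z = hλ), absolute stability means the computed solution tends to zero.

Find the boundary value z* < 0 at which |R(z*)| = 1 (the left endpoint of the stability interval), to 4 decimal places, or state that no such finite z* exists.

With y'=λy (z=hλ):
  k1=λy_n ⇒ h·k1=z·y_n;  k2=λ(1+6/11z)y_n ⇒ h·k2=z(1+6/11z)y_n
  y_{n+1}/y_n = 1 + 1/10z + 9/10z(1+6/11z) = 1 + z + 27/55z²
  ⇒ R(z) = 1 + z + 27/55z².

Find x<0 with |R(x)|<1.
x=-0.97: |R|=0.4919
R=1: x+27/55x²=0 ⇒ x=−55/27=-2.0370; min R=1−1/(4·27/55)=0.4907>−1
Confirm numerically:
  x=-1.470: |R|=0.59081 <1
  x=-1.286: |R|=0.52586 <1
  x=-0.903: |R|=0.49729 <1
  x=-0.841: |R|=0.50621 <1
  x=-2.281: |R|=1.27318 >1
Stable set (-2.0370, 0).

z* = -2.0370.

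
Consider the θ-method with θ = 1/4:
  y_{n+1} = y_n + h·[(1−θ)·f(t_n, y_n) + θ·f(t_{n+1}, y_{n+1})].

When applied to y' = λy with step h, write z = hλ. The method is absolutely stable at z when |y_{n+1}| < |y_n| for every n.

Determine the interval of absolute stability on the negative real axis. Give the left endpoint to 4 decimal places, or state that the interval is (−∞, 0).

Test eqn y'=λy, z=hλ:
  y_{n+1} = y_n + z·[3/4·y_n + 1/4·y_{n+1}] ⇒ (1 − 1/4z)y_{n+1} = (1 + 3/4z)y_n
  ⇒ R(z) = (1 + 3/4z)/(1 − 1/4z).

Solve |R(x)|<1 on ℝ⁻.
x=-0.41: |R|=0.6281
R=−1: 1+3/4x = −1+1/4x ⇒ -1/2x=2 ⇒ x=2/(-1/2)=-4.0000
Confirm numerically:
  x=-3.925: |R|=0.98107 <1
  x=-3.084: |R|=0.74139 <1
  x=-2.180: |R|=0.41100 <1
  x=-4.582: |R|=1.13563 >1
  x=-4.505: |R|=1.11875 >1
  x=-4.273: |R|=1.06600 >1
So |R|<1 on (-4.0000, 0).

(-4.0000, 0).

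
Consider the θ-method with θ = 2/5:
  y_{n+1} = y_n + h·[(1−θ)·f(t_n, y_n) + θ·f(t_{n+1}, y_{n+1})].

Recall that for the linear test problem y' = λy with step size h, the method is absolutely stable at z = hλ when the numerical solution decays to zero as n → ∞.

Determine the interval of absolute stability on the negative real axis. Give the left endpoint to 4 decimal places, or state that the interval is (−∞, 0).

Test eqn y'=λy, z=hλ:
  y_{n+1} = y_n + z·[3/5·y_n + 2/5·y_{n+1}] ⇒ (1 − 2/5z)y_{n+1} = (1 + 3/5z)y_n
  ⇒ R(z) = (1 + 3/5z)/(1 − 2/5z).

Find x<0 with |R(x)|<1.
x=-1.68: |R|=0.0048
R=−1: 1+3/5x = −1+2/5x ⇒ -1/5x=2 ⇒ x=2/(-1/5)=-10.0000
Confirm numerically:
  x=-8.743: |R|=0.94410 <1
  x=-5.391: |R|=0.70796 <1
  x=-4.809: |R|=0.64489 <1
  x=-10.570: |R|=1.02181 >1
  x=-10.472: |R|=1.01819 >1
  x=-10.100: |R|=1.00397 >1
Interval (-10.0000, 0).

z∈(-10.0000,0).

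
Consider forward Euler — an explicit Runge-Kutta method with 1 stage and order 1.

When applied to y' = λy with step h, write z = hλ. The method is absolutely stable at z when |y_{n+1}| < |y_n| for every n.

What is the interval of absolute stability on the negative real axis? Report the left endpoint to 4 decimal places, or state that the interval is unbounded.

(-2.0000, 0).

On y'=λy, z=hλ:
  order 1, 1-stage ⇒ R(z)=1+z
  (e.g. R(-1.5)=-0.50000, |R|=0.50000)

Solve |R(x)|<1 on ℝ⁻.
x=-1.5: |R|=0.5000
|R(-1.64)|=0.6400 |R(-1.1)|=0.1000 |R(-0.94)|=0.0600
Bisect:
  x_lo=-2.4076 |R|=1.4076  x_hi=-0.2967 |R|=0.7033
  mid=-1.35211 |R|=0.35211 →hi
  mid=-1.87983 |R|=0.87983 →hi
  mid=-2.14369 |R|=1.14369 →lo
  mid=-2.01176 |R|=1.01176 →lo
  mid=-1.94580 |R|=0.94580 →hi
  mid=-1.97878 |R|=0.97878 →hi
  mid=-1.99527 |R|=0.99527 →hi
  mid=-2.00352 |R|=1.00352 →lo
  ...
  [-2.00004,-1.99991] ⇒ x*=-2.0000
So |R|<1 on (-2.0000, 0).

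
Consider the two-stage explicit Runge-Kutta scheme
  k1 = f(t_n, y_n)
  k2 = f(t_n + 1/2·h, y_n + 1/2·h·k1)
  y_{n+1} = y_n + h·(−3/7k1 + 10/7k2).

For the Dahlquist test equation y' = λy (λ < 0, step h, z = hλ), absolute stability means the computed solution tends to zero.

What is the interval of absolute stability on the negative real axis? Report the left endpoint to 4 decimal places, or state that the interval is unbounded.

z∈(-1.4000,0).

On y'=λy, z=hλ:
  k1=λy_n ⇒ h·k1=z·y_n;  k2=λ(1+1/2z)y_n ⇒ h·k2=z(1+1/2z)y_n
  y_{n+1}/y_n = 1 − 3/7z + 10/7z(1+1/2z) = 1 + z + 5/7z²
  Hence R(z) = 1 + z + 5/7z².

Find x<0 with |R(x)|<1.
x=-1.07: |R|=0.7478
R=1: x+5/7x²=0 ⇒ x=−7/5=-1.4000; min R=1−1/(4·5/7)=0.6500>−1
Confirm numerically:
  x=-1.005: |R|=0.71645 <1
  x=-0.749: |R|=0.65172 <1
  x=-0.694: |R|=0.65003 <1
  x=-0.610: |R|=0.65579 <1
  x=-1.873: |R|=1.63281 >1
  x=-1.668: |R|=1.31930 >1
Interval (-1.4000, 0).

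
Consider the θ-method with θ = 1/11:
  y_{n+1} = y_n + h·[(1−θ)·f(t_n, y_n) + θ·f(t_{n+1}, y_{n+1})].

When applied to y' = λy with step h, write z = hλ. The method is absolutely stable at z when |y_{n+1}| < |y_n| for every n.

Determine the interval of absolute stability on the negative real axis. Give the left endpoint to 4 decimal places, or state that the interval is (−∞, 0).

z∈(-2.4444,0).

On y'=λy, z=hλ:
  y_{n+1} = y_n + z·[10/11·y_n + 1/11·y_{n+1}] ⇒ (1 − 1/11z)y_{n+1} = (1 + 10/11z)y_n
  R(z) = (1 + 10/11z)/(1 − 1/11z).

Boundary: |R(x)|=1, x<0.
x=-0.5: |R|=0.5217
R=−1: 1+10/11x = −1+1/11x ⇒ -9/11x=2 ⇒ x=2/(-9/11)=-2.4444
Confirm numerically:
  x=-2.422: |R|=0.98495 <1
  x=-2.415: |R|=0.98025 <1
  x=-1.267: |R|=0.13614 <1
  x=-2.627: |R|=1.12057 >1
  x=-2.566: |R|=1.08064 >1
  x=-2.544: |R|=1.06615 >1
So |R|<1 on (-2.4444, 0).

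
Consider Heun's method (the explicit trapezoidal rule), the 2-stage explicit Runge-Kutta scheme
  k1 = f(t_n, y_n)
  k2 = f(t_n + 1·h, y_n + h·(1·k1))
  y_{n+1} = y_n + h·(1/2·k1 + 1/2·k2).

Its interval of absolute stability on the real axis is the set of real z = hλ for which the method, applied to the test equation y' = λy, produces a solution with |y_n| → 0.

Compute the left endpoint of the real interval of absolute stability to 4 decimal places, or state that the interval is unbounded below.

Test eqn y'=λy, z=hλ:
  order 2, 2-stage ⇒ R(z)=1+z+z^2/2
  (e.g. R(-0.87)=0.50845, |R|=0.50845)

Find x<0 with |R(x)|<1.
x=-0.87: |R|=0.5085
|R(-2.14)|=1.1498 |R(-0.91)|=0.5041 |R(-0.66)|=0.5578
Bisect:
  x_lo=-2.7182 |R|=1.9761  x_hi=-0.2330 |R|=0.7942
  mid=-1.47559 |R|=0.61309 →hi
  mid=-2.09690 |R|=1.10159 →lo
  mid=-1.78625 |R|=0.80909 →hi
  mid=-1.94157 |R|=0.94328 →hi
  mid=-2.01924 |R|=1.01942 →lo
  mid=-1.98040 |R|=0.98060 →hi
  mid=-1.99982 |R|=0.99982 →hi
  mid=-2.00953 |R|=1.00957 →lo
  mid=-2.00467 |R|=1.00469 →lo
  mid=-2.00225 |R|=1.00225 →lo
  ...
  [-2.00012,-1.99997] ⇒ x*=-2.0000
Interval (-2.0000, 0).

left endpoint -2.0000.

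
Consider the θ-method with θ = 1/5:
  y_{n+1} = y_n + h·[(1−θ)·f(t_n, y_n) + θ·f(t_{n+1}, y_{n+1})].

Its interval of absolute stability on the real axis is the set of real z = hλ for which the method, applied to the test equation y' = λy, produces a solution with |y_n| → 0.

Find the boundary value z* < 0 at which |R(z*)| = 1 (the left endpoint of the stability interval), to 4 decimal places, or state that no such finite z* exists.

On y'=λy, z=hλ:
  y_{n+1} = y_n + z·[4/5·y_n + 1/5·y_{n+1}] ⇒ (1 − 1/5z)y_{n+1} = (1 + 4/5z)y_n
  so R(z) = (1 + 4/5z)/(1 − 1/5z).

Solve |R(x)|<1 on ℝ⁻.
x=-0.5: |R|=0.5455
R=−1: 1+4/5x = −1+1/5x ⇒ -3/5x=2 ⇒ x=2/(-3/5)=-3.3333
Confirm numerically:
  x=-3.267: |R|=0.97593 <1
  x=-3.095: |R|=0.91167 <1
  x=-3.069: |R|=0.90172 <1
  x=-1.933: |R|=0.39406 <1
  x=-3.590: |R|=1.08964 >1
  x=-3.492: |R|=1.05605 >1
Interval (-3.3333, 0).

z* = -3.3333.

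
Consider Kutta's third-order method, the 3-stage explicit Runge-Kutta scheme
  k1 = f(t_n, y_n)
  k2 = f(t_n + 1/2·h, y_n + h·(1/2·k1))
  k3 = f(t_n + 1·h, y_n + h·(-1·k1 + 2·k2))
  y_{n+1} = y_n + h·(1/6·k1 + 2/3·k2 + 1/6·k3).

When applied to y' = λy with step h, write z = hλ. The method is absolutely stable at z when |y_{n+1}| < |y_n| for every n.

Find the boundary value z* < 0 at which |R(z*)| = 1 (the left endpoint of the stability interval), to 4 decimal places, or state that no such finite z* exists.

left endpoint -2.5127.

On y'=λy, z=hλ:
  order 3, 3-stage ⇒ R(z)=1+z+z^2/2+z^3/6
  (e.g. R(-0.74)=0.46626, |R|=0.46626)

Solve |R(x)|<1 on ℝ⁻.
x=-0.74: |R|=0.4663
|R(-2.15)|=0.4951 |R(-2.02)|=0.3535 |R(-1.09)|=0.2882
Bisect:
  x_lo=-3.1476 |R|=2.3913  x_hi=-0.1900 |R|=0.8269
  mid=-1.66879 |R|=0.05092 →hi
  mid=-2.40819 |R|=0.83616 →hi
  mid=-2.77789 |R|=1.49222 →lo
  mid=-2.59304 |R|=1.13698 →lo
  mid=-2.50061 |R|=0.98016 →hi
  mid=-2.54682 |R|=1.05692 →lo
  mid=-2.52372 |R|=1.01813 →lo
  mid=-2.51216 |R|=0.99904 →hi
  mid=-2.51794 |R|=1.00856 →lo
  mid=-2.51505 |R|=1.00380 →lo
  ...
  [-2.51289,-2.51271] ⇒ x*=-2.5127
Stable set (-2.5127, 0).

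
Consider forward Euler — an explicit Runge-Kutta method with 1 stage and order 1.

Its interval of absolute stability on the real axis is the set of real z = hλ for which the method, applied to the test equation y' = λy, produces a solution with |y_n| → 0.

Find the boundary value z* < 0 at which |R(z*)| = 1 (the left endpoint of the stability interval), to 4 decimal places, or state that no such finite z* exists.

z* = -2.0000.

Set f=λy, z=hλ:
  order 1, 1-stage ⇒ R(z)=1+z
  (e.g. R(-1.6)=-0.60000, |R|=0.60000)

Boundary: |R(x)|=1, x<0.
x=-1.6: |R|=0.6000
|R(-1.65)|=0.6500 |R(-1.64)|=0.6400 |R(-1.3)|=0.3000
Bisect:
  x_lo=-2.7975 |R|=1.7975  x_hi=-0.2590 |R|=0.7410
  mid=-1.52828 |R|=0.52828 →hi
  mid=-2.16290 |R|=1.16290 →lo
  mid=-1.84559 |R|=0.84559 →hi
  mid=-2.00424 |R|=1.00424 →lo
  mid=-1.92492 |R|=0.92492 →hi
  mid=-1.96458 |R|=0.96458 →hi
  mid=-1.98441 |R|=0.98441 →hi
  mid=-1.99433 |R|=0.99433 →hi
  mid=-1.99929 |R|=0.99929 →hi
  mid=-2.00176 |R|=1.00176 →lo
  ...
  [-2.00006,-1.99991] ⇒ x*=-2.0000
Interval (-2.0000, 0).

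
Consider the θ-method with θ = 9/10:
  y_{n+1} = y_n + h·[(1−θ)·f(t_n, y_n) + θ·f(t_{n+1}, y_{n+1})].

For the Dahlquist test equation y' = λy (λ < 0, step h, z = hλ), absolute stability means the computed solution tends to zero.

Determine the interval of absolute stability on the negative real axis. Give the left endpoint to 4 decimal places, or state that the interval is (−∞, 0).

(−∞, 0) — no finite endpoint.

With y'=λy (z=hλ):
  y_{n+1} = y_n + z·[1/10·y_n + 9/10·y_{n+1}] ⇒ (1 − 9/10z)y_{n+1} = (1 + 1/10z)y_n
  ⇒ R(z) = (1 + 1/10z)/(1 − 9/10z).

Find x<0 with |R(x)|<1.
x=-0.79: |R|=0.5383
x=-2: |R|=0.2857
x=-10: |R|=0.0000
x=-100: |R|=0.0989
θ=9/10≥1/2 ⇒ |1+1/10x|<|1−9/10x| ∀x<0 ⇒ stable on all of ℝ⁻.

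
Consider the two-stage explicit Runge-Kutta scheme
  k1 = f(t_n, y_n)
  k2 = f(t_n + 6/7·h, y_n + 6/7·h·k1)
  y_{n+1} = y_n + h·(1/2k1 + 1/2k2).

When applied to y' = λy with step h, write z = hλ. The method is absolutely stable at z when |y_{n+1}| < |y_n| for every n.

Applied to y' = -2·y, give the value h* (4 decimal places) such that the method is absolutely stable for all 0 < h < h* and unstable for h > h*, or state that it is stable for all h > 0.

(-2.3333,0); λ=-2 ⇒ h* = (7/3)/2 = 1.1667.

Test eqn y'=λy, z=hλ:
  k1=λy_n ⇒ h·k1=z·y_n;  k2=λ(1+6/7z)y_n ⇒ h·k2=z(1+6/7z)y_n
  y_{n+1}/y_n = 1 + 1/2z + 1/2z(1+6/7z) = 1 + z + 3/7z²
  so R(z) = 1 + z + 3/7z².

Boundary: |R(x)|=1, x<0.
x=-0.49: |R|=0.6129
R=1: x+3/7x²=0 ⇒ x=−7/3=-2.3333; min R=1−1/(4·3/7)=0.4167>−1
Confirm numerically:
  x=-2.155: |R|=0.83530 <1
  x=-2.084: |R|=0.77731 <1
  x=-1.600: |R|=0.49714 <1
  x=-2.903: |R|=1.70875 >1
  x=-2.620: |R|=1.32189 >1
So |R|<1 on (-2.3333, 0).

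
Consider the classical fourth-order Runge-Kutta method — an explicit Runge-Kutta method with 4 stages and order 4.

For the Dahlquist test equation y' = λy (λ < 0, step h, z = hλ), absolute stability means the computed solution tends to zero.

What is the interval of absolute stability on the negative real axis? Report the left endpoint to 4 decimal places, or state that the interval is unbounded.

(-2.7853, 0).

Test eqn y'=λy, z=hλ:
  order 4, 4-stage ⇒ R(z)=1+z+z^2/2+z^3/6+z^4/24
  (e.g. R(-1.77)=0.28121, |R|=0.28121)

Solve |R(x)|<1 on ℝ⁻.
x=-1.77: |R|=0.2812
|R(-2.9)|=1.1872 |R(-1.51)|=0.2728 |R(-0.87)|=0.4226
Bisect:
  x_lo=-3.5943 |R|=3.0801  x_hi=-0.0871 |R|=0.9166
  mid=-1.84067 |R|=0.29227 →hi
  mid=-2.71746 |R|=0.90245 →hi
  mid=-3.15586 |R|=1.71836 →lo
  mid=-2.93666 |R|=1.25325 →lo
  mid=-2.82706 |R|=1.06482 →lo
  mid=-2.77226 |R|=0.98053 →hi
  mid=-2.79966 |R|=1.02188 →lo
  ...
  [-2.78532,-2.78510] ⇒ x*=-2.7853
Stable set (-2.7853, 0).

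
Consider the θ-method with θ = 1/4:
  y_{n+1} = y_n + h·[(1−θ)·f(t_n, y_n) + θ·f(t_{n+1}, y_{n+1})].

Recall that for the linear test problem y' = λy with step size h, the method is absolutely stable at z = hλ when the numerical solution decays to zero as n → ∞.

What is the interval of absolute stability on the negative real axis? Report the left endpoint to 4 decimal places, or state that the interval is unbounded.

On y'=λy, z=hλ:
  y_{n+1} = y_n + z·[3/4·y_n + 1/4·y_{n+1}] ⇒ (1 − 1/4z)y_{n+1} = (1 + 3/4z)y_n
  so R(z) = (1 + 3/4z)/(1 − 1/4z).

Solve |R(x)|<1 on ℝ⁻.
x=-1: |R|=0.2000
R=−1: 1+3/4x = −1+1/4x ⇒ -1/2x=2 ⇒ x=2/(-1/2)=-4.0000
Confirm numerically:
  x=-3.918: |R|=0.97929 <1
  x=-2.073: |R|=0.36539 <1
  x=-1.981: |R|=0.32486 <1
  x=-4.397: |R|=1.09456 >1
  x=-4.069: |R|=1.01710 >1
So |R|<1 on (-4.0000, 0).

(-4.0000, 0).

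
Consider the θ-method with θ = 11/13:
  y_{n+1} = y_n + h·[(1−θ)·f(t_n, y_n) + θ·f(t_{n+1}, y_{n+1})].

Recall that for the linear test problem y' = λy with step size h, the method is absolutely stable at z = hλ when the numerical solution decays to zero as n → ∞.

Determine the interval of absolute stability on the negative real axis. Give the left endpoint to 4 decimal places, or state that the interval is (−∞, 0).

interval (−∞, 0).

On y'=λy, z=hλ:
  y_{n+1} = y_n + z·[2/13·y_n + 11/13·y_{n+1}] ⇒ (1 − 11/13z)y_{n+1} = (1 + 2/13z)y_n
  ⇒ R(z) = (1 + 2/13z)/(1 − 11/13z).

Boundary: |R(x)|=1, x<0.
x=-0.95: |R|=0.4733
x=-2: |R|=0.2571
x=-10: |R|=0.0569
x=-100: |R|=0.1680
θ=11/13≥1/2 ⇒ |1+2/13x|<|1−11/13x| ∀x<0 ⇒ unbounded interval.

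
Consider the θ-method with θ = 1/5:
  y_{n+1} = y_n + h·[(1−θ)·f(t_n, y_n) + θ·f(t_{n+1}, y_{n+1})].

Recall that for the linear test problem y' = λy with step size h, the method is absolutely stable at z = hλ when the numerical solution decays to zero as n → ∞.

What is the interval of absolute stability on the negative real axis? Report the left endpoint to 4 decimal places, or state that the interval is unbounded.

z∈(-3.3333,0).

Test eqn y'=λy, z=hλ:
  y_{n+1} = y_n + z·[4/5·y_n + 1/5·y_{n+1}] ⇒ (1 − 1/5z)y_{n+1} = (1 + 4/5z)y_n
  ⇒ R(z) = (1 + 4/5z)/(1 − 1/5z).

Need |R(x)|<1, x<0.
x=-0.34: |R|=0.6816
R=−1: 1+4/5x = −1+1/5x ⇒ -3/5x=2 ⇒ x=2/(-3/5)=-3.3333
Confirm numerically:
  x=-2.405: |R|=0.62390 <1
  x=-1.638: |R|=0.23381 <1
  x=-1.487: |R|=0.14614 <1
  x=-3.811: |R|=1.16264 >1
  x=-3.683: |R|=1.12081 >1
  x=-3.563: |R|=1.08046 >1
Stable set (-3.3333, 0).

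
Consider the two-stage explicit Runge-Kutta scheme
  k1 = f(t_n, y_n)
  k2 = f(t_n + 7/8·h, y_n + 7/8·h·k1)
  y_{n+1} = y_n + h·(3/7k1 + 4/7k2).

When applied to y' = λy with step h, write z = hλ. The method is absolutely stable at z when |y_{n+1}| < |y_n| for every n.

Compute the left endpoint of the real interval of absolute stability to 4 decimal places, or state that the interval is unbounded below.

z* = -2.0000.

With y'=λy (z=hλ):
  k1=λy_n ⇒ h·k1=z·y_n;  k2=λ(1+7/8z)y_n ⇒ h·k2=z(1+7/8z)y_n
  y_{n+1}/y_n = 1 + 3/7z + 4/7z(1+7/8z) = 1 + z + 1/2z²
  so R(z) = 1 + z + 1/2z².

Find x<0 with |R(x)|<1.
x=-1.25: |R|=0.5312
R=1: x+1/2x²=0 ⇒ x=−2=-2.0000; min R=1−1/(4·1/2)=0.5000>−1
Confirm numerically:
  x=-1.205: |R|=0.52101 <1
  x=-0.998: |R|=0.50000 <1
  x=-0.825: |R|=0.51531 <1
  x=-2.553: |R|=1.70590 >1
  x=-2.490: |R|=1.61005 >1
  x=-2.344: |R|=1.40317 >1
Stable set (-2.0000, 0).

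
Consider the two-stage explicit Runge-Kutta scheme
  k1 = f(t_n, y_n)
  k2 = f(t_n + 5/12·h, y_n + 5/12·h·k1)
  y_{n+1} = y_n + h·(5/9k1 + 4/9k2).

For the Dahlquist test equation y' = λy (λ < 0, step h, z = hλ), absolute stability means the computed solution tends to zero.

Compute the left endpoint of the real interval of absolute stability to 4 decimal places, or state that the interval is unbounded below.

left endpoint -5.4000.

On y'=λy, z=hλ:
  k1=λy_n ⇒ h·k1=z·y_n;  k2=λ(1+5/12z)y_n ⇒ h·k2=z(1+5/12z)y_n
  y_{n+1}/y_n = 1 + 5/9z + 4/9z(1+5/12z) = 1 + z + 5/27z²
  so R(z) = 1 + z + 5/27z².

Need |R(x)|<1, x<0.
x=-1.42: |R|=0.0466
R=1: x+5/27x²=0 ⇒ x=−27/5=-5.4000; min R=1−1/(4·5/27)=-0.3500>−1
Confirm numerically:
  x=-4.871: |R|=0.52282 <1
  x=-3.600: |R|=0.20000 <1
  x=-2.997: |R|=0.33367 <1
  x=-5.585: |R|=1.19134 >1
  x=-5.555: |R|=1.15945 >1
Interval (-5.4000, 0).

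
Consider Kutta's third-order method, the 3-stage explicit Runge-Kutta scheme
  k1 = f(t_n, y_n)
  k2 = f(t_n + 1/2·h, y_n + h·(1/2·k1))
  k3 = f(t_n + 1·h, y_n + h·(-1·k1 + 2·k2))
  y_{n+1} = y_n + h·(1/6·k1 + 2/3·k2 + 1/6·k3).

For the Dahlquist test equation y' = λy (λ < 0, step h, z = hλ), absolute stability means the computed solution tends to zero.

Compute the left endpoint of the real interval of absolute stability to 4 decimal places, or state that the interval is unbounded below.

left endpoint -2.5127.

On y'=λy, z=hλ:
  order 3, 3-stage ⇒ R(z)=1+z+z^2/2+z^3/6
  (e.g. R(-1.26)=0.20040, |R|=0.20040)

Solve |R(x)|<1 on ℝ⁻.
x=-1.26: |R|=0.2004
|R(-1.81)|=0.1602 |R(-1.3)|=0.1788 |R(-1.08)|=0.2932
Bisect:
  x_lo=-2.8381 |R|=1.6207  x_hi=-0.0894 |R|=0.9145
  mid=-1.46375 |R|=0.08483 →hi
  mid=-2.15092 |R|=0.49622 →hi
  mid=-2.49451 |R|=0.97026 →hi
  mid=-2.66630 |R|=1.27091 →lo
  mid=-2.58040 |R|=1.11476 →lo
  mid=-2.53745 |R|=1.04109 →lo
  mid=-2.51598 |R|=1.00533 →lo
  mid=-2.50524 |R|=0.98771 →hi
  mid=-2.51061 |R|=0.99650 →hi
  mid=-2.51330 |R|=1.00091 →lo
  ...
  [-2.51279,-2.51263] ⇒ x*=-2.5127
So |R|<1 on (-2.5127, 0).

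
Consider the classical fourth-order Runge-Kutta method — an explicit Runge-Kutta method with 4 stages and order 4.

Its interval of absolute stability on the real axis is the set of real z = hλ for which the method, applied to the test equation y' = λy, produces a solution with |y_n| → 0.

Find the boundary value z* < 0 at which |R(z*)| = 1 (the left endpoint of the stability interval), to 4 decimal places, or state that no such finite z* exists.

Set f=λy, z=hλ:
  order 4, 4-stage ⇒ R(z)=1+z+z^2/2+z^3/6+z^4/24
  (e.g. R(-0.71)=0.49299, |R|=0.49299)

Find x<0 with |R(x)|<1.
x=-0.71: |R|=0.4930
|R(-3.06)|=1.4996 |R(-1.35)|=0.2896 |R(-1.21)|=0.3161
Bisect:
  x_lo=-3.1425 |R|=1.6863  x_hi=-0.3112 |R|=0.7326
  mid=-1.72683 |R|=0.27642 →hi
  mid=-2.43465 |R|=0.58785 →hi
  mid=-2.78856 |R|=1.00493 →lo
  mid=-2.61160 |R|=0.76819 →hi
  mid=-2.70008 |R|=0.87894 →hi
  mid=-2.74432 |R|=0.93996 →hi
  mid=-2.76644 |R|=0.97194 →hi
  mid=-2.77750 |R|=0.98831 →hi
  mid=-2.78303 |R|=0.99659 →hi
  mid=-2.78579 |R|=1.00075 →lo
  ...
  [-2.78545,-2.78527] ⇒ x*=-2.7853
So |R|<1 on (-2.7853, 0).

left endpoint -2.7853.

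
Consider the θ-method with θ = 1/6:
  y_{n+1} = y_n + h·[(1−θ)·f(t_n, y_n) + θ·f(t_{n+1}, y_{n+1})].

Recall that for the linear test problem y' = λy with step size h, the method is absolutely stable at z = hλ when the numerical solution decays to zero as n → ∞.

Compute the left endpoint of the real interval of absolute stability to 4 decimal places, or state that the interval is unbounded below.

left endpoint -3.0000.

Test eqn y'=λy, z=hλ:
  y_{n+1} = y_n + z·[5/6·y_n + 1/6·y_{n+1}] ⇒ (1 − 1/6z)y_{n+1} = (1 + 5/6z)y_n
  Hence R(z) = (1 + 5/6z)/(1 − 1/6z).

Need |R(x)|<1, x<0.
x=-1.72: |R|=0.3368
R=−1: 1+5/6x = −1+1/6x ⇒ -2/3x=2 ⇒ x=2/(-2/3)=-3.0000
Confirm numerically:
  x=-2.019: |R|=0.51066 <1
  x=-1.863: |R|=0.42159 <1
  x=-1.574: |R|=0.24690 <1
  x=-3.555: |R|=1.23234 >1
  x=-3.346: |R|=1.14808 >1
  x=-3.153: |R|=1.06686 >1
Stable set (-3.0000, 0).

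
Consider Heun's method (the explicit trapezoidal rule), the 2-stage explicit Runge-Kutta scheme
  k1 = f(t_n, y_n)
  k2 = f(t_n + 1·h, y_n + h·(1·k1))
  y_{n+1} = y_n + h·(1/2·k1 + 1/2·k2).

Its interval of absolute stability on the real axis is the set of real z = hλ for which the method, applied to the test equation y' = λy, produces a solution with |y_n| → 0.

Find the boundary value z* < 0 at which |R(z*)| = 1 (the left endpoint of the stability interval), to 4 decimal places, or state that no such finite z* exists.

Set f=λy, z=hλ:
  order 2, 2-stage ⇒ R(z)=1+z+z^2/2
  (e.g. R(-0.9)=0.50500, |R|=0.50500)

Find x<0 with |R(x)|<1.
x=-0.9: |R|=0.5050
|R(-1.82)|=0.8362 |R(-1.78)|=0.8042 |R(-1.44)|=0.5968
Bisect:
  x_lo=-2.6546 |R|=1.8689  x_hi=-0.1997 |R|=0.8202
  mid=-1.42717 |R|=0.59124 →hi
  mid=-2.04091 |R|=1.04174 →lo
  mid=-1.73404 |R|=0.76941 →hi
  mid=-1.88747 |R|=0.89380 →hi
  mid=-1.96419 |R|=0.96483 →hi
  mid=-2.00255 |R|=1.00255 →lo
  mid=-1.98337 |R|=0.98351 →hi
  mid=-1.99296 |R|=0.99298 →hi
  ...
  [-2.00000,-1.99985] ⇒ x*=-2.0000
Stable set (-2.0000, 0).

z* = -2.0000.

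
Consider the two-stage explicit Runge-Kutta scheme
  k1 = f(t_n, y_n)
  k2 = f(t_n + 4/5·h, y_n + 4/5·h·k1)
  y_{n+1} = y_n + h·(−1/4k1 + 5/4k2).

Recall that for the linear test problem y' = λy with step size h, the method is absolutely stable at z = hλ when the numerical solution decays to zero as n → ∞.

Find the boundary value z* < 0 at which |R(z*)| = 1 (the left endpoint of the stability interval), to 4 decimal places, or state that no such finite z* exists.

left endpoint -1.0000.

With y'=λy (z=hλ):
  k1=λy_n ⇒ h·k1=z·y_n;  k2=λ(1+4/5z)y_n ⇒ h·k2=z(1+4/5z)y_n
  y_{n+1}/y_n = 1 − 1/4z + 5/4z(1+4/5z) = 1 + z + z²
  ⇒ R(z) = 1 + z + z².

Solve |R(x)|<1 on ℝ⁻.
x=-0.81: |R|=0.8461
R=1: x+1x²=0 ⇒ x=−1=-1.0000; min R=1−1/(4·1)=0.7500>−1
Confirm numerically:
  x=-0.967: |R|=0.96809 <1
  x=-0.758: |R|=0.81656 <1
  x=-0.748: |R|=0.81150 <1
  x=-0.505: |R|=0.75002 <1
  x=-1.221: |R|=1.26984 >1
  x=-1.068: |R|=1.07262 >1
Stable set (-1.0000, 0).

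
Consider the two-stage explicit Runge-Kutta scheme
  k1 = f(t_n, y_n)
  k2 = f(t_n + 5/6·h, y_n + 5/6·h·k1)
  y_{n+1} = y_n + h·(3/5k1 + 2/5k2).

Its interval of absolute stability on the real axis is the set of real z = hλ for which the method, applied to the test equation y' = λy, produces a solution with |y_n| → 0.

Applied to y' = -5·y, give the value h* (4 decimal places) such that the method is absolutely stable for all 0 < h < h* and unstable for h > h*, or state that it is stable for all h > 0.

(-3.0000,0); λ=-5 ⇒ h* = (3)/5 = 0.6000.

On y'=λy, z=hλ:
  k1=λy_n ⇒ h·k1=z·y_n;  k2=λ(1+5/6z)y_n ⇒ h·k2=z(1+5/6z)y_n
  y_{n+1}/y_n = 1 + 3/5z + 2/5z(1+5/6z) = 1 + z + 1/3z²
  ⇒ R(z) = 1 + z + 1/3z².

Solve |R(x)|<1 on ℝ⁻.
x=-0.67: |R|=0.4796
R=1: x+1/3x²=0 ⇒ x=−3=-3.0000; min R=1−1/(4·1/3)=0.2500>−1
Confirm numerically:
  x=-2.558: |R|=0.62312 <1
  x=-1.850: |R|=0.29083 <1
  x=-1.747: |R|=0.27034 <1
  x=-1.450: |R|=0.25083 <1
  x=-3.412: |R|=1.46858 >1
  x=-3.045: |R|=1.04567 >1
So |R|<1 on (-3.0000, 0).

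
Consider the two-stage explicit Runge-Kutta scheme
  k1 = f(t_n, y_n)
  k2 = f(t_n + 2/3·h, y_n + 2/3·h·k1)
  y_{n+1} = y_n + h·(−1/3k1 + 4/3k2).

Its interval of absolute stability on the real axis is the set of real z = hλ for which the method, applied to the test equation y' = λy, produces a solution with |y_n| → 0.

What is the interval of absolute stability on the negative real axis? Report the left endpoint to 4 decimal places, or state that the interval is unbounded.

With y'=λy (z=hλ):
  k1=λy_n ⇒ h·k1=z·y_n;  k2=λ(1+2/3z)y_n ⇒ h·k2=z(1+2/3z)y_n
  y_{n+1}/y_n = 1 − 1/3z + 4/3z(1+2/3z) = 1 + z + 8/9z²
  so R(z) = 1 + z + 8/9z².

Need |R(x)|<1, x<0.
x=-0.88: |R|=0.8084
R=1: x+8/9x²=0 ⇒ x=−9/8=-1.1250; min R=1−1/(4·8/9)=0.7188>−1
Confirm numerically:
  x=-1.004: |R|=0.89201 <1
  x=-0.860: |R|=0.79742 <1
  x=-0.618: |R|=0.72149 <1
  x=-0.604: |R|=0.72028 <1
  x=-1.589: |R|=1.65537 >1
  x=-1.468: |R|=1.44758 >1
So |R|<1 on (-1.1250, 0).

z∈(-1.1250,0).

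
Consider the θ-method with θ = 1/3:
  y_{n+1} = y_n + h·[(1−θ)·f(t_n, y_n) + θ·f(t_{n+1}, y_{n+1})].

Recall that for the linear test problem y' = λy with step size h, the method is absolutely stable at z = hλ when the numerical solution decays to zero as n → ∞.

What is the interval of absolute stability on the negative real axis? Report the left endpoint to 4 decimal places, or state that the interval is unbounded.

z∈(-6.0000,0).

Test eqn y'=λy, z=hλ:
  y_{n+1} = y_n + z·[2/3·y_n + 1/3·y_{n+1}] ⇒ (1 − 1/3z)y_{n+1} = (1 + 2/3z)y_n
  Hence R(z) = (1 + 2/3z)/(1 − 1/3z).

Boundary: |R(x)|=1, x<0.
x=-0.5: |R|=0.5714
R=−1: 1+2/3x = −1+1/3x ⇒ -1/3x=2 ⇒ x=2/(-1/3)=-6.0000
Confirm numerically:
  x=-5.912: |R|=0.99013 <1
  x=-4.610: |R|=0.81735 <1
  x=-3.320: |R|=0.57595 <1
  x=-6.498: |R|=1.05243 >1
  x=-6.428: |R|=1.04540 >1
Stable set (-6.0000, 0).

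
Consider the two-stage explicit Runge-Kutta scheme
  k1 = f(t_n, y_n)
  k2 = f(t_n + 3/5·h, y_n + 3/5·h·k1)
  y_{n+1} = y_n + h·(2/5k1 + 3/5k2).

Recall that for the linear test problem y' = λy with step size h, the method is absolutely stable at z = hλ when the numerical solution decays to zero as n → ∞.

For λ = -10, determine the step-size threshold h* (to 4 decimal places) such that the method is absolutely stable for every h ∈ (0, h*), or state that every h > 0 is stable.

(-2.7778,0); λ=-10 ⇒ h* = (25/9)/10 = 0.2778.

On y'=λy, z=hλ:
  k1=λy_n ⇒ h·k1=z·y_n;  k2=λ(1+3/5z)y_n ⇒ h·k2=z(1+3/5z)y_n
  y_{n+1}/y_n = 1 + 2/5z + 3/5z(1+3/5z) = 1 + z + 9/25z²
  ⇒ R(z) = 1 + z + 9/25z².

Find x<0 with |R(x)|<1.
x=-1.69: |R|=0.3382
R=1: x+9/25x²=0 ⇒ x=−25/9=-2.7778; min R=1−1/(4·9/25)=0.3056>−1
Confirm numerically:
  x=-2.692: |R|=0.91687 <1
  x=-2.100: |R|=0.48760 <1
  x=-1.383: |R|=0.30557 <1
  x=-3.071: |R|=1.32417 >1
  x=-2.970: |R|=1.20552 >1
Interval (-2.7778, 0).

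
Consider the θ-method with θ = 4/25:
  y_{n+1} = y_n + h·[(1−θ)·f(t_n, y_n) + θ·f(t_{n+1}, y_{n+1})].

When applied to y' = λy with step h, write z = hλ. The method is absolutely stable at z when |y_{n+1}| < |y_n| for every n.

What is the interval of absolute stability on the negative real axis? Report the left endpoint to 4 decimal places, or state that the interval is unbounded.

(-2.9412, 0).

Test eqn y'=λy, z=hλ:
  y_{n+1} = y_n + z·[21/25·y_n + 4/25·y_{n+1}] ⇒ (1 − 4/25z)y_{n+1} = (1 + 21/25z)y_n
  Hence R(z) = (1 + 21/25z)/(1 − 4/25z).

Find x<0 with |R(x)|<1.
x=-0.62: |R|=0.4360
R=−1: 1+21/25x = −1+4/25x ⇒ -17/25x=2 ⇒ x=2/(-17/25)=-2.9412
Confirm numerically:
  x=-2.911: |R|=0.98600 <1
  x=-2.188: |R|=0.62064 <1
  x=-1.978: |R|=0.50249 <1
  x=-3.383: |R|=1.19493 >1
  x=-3.072: |R|=1.05964 >1
Stable set (-2.9412, 0).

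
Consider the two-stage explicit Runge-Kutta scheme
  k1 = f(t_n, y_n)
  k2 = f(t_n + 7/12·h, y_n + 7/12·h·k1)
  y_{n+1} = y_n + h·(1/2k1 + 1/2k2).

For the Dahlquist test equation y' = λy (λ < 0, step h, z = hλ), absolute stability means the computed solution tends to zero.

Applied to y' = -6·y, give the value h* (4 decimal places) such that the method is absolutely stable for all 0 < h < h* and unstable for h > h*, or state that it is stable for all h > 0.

(-3.4286,0); λ=-6 ⇒ h* = (24/7)/6 = 0.5714.

Test eqn y'=λy, z=hλ:
  k1=λy_n ⇒ h·k1=z·y_n;  k2=λ(1+7/12z)y_n ⇒ h·k2=z(1+7/12z)y_n
  y_{n+1}/y_n = 1 + 1/2z + 1/2z(1+7/12z) = 1 + z + 7/24z²
  Hence R(z) = 1 + z + 7/24z².

Solve |R(x)|<1 on ℝ⁻.
x=-0.78: |R|=0.3974
R=1: x+7/24x²=0 ⇒ x=−24/7=-3.4286; min R=1−1/(4·7/24)=0.1429>−1
Confirm numerically:
  x=-3.325: |R|=0.89956 <1
  x=-2.820: |R|=0.49945 <1
  x=-1.656: |R|=0.14385 <1
  x=-3.846: |R|=1.46825 >1
  x=-3.659: |R|=1.24592 >1
  x=-3.629: |R|=1.21215 >1
Interval (-3.4286, 0).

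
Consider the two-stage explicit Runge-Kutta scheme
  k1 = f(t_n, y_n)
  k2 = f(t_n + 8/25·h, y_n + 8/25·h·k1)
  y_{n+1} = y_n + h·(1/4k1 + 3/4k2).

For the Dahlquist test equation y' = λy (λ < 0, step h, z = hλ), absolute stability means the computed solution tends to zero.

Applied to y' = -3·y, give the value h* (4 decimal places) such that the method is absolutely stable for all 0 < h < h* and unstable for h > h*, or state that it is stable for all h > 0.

With y'=λy (z=hλ):
  k1=λy_n ⇒ h·k1=z·y_n;  k2=λ(1+8/25z)y_n ⇒ h·k2=z(1+8/25z)y_n
  y_{n+1}/y_n = 1 + 1/4z + 3/4z(1+8/25z) = 1 + z + 6/25z²
  R(z) = 1 + z + 6/25z².

Boundary: |R(x)|=1, x<0.
x=-0.74: |R|=0.3914
R=1: x+6/25x²=0 ⇒ x=−25/6=-4.1667; min R=1−1/(4·6/25)=-0.0417>−1
Confirm numerically:
  x=-2.797: |R|=0.08057 <1
  x=-2.360: |R|=0.02330 <1
  x=-2.078: |R|=0.04166 <1
  x=-4.714: |R|=1.61923 >1
  x=-4.668: |R|=1.56165 >1
  x=-4.612: |R|=1.49293 >1
So |R|<1 on (-4.1667, 0).

(-4.1667,0); λ=-3 ⇒ h* = (25/6)/3 = 1.3889.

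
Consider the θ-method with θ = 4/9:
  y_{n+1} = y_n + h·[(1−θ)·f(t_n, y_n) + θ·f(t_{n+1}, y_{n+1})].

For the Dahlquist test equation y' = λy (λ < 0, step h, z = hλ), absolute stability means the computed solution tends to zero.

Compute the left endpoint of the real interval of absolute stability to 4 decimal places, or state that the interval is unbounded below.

z* = -18.0000.

With y'=λy (z=hλ):
  y_{n+1} = y_n + z·[5/9·y_n + 4/9·y_{n+1}] ⇒ (1 − 4/9z)y_{n+1} = (1 + 5/9z)y_n
  ⇒ R(z) = (1 + 5/9z)/(1 − 4/9z).

Solve |R(x)|<1 on ℝ⁻.
x=-1: |R|=0.3077
R=−1: 1+5/9x = −1+4/9x ⇒ -1/9x=2 ⇒ x=2/(-1/9)=-18.0000
Confirm numerically:
  x=-16.314: |R|=0.97729 <1
  x=-16.279: |R|=0.97678 <1
  x=-13.369: |R|=0.92588 <1
  x=-8.574: |R|=0.78229 <1
  x=-18.330: |R|=1.00401 >1
  x=-18.141: |R|=1.00173 >1
  x=-18.121: |R|=1.00148 >1
Stable set (-18.0000, 0).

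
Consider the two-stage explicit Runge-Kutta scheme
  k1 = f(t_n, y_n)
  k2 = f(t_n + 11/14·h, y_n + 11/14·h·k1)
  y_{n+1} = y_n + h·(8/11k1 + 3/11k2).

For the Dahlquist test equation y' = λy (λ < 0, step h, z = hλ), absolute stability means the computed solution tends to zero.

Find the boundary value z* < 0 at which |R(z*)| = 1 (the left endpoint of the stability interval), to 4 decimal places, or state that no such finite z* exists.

On y'=λy, z=hλ:
  k1=λy_n ⇒ h·k1=z·y_n;  k2=λ(1+11/14z)y_n ⇒ h·k2=z(1+11/14z)y_n
  y_{n+1}/y_n = 1 + 8/11z + 3/11z(1+11/14z) = 1 + z + 3/14z²
  R(z) = 1 + z + 3/14z².

Find x<0 with |R(x)|<1.
x=-0.39: |R|=0.6426
R=1: x+3/14x²=0 ⇒ x=−14/3=-4.6667; min R=1−1/(4·3/14)=-0.1667>−1
Confirm numerically:
  x=-4.637: |R|=0.97052 <1
  x=-2.301: |R|=0.16644 <1
  x=-2.235: |R|=0.16459 <1
  x=-5.214: |R|=1.61153 >1
  x=-4.770: |R|=1.10562 >1
Interval (-4.6667, 0).

left endpoint -4.6667.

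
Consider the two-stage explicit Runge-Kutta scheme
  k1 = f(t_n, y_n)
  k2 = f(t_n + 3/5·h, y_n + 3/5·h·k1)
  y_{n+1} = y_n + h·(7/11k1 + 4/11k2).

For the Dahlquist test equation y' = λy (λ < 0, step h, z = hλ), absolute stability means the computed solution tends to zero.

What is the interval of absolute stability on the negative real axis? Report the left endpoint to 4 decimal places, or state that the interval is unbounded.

(-4.5833, 0).

With y'=λy (z=hλ):
  k1=λy_n ⇒ h·k1=z·y_n;  k2=λ(1+3/5z)y_n ⇒ h·k2=z(1+3/5z)y_n
  y_{n+1}/y_n = 1 + 7/11z + 4/11z(1+3/5z) = 1 + z + 12/55z²
  so R(z) = 1 + z + 12/55z².

Solve |R(x)|<1 on ℝ⁻.
x=-0.77: |R|=0.3594
R=1: x+12/55x²=0 ⇒ x=−55/12=-4.5833; min R=1−1/(4·12/55)=-0.1458>−1
Confirm numerically:
  x=-4.461: |R|=0.88093 <1
  x=-4.014: |R|=0.50139 <1
  x=-3.703: |R|=0.28875 <1
  x=-3.223: |R|=0.04341 <1
  x=-4.800: |R|=1.22691 >1
  x=-4.747: |R|=1.16951 >1
  x=-4.741: |R|=1.16309 >1
So |R|<1 on (-4.5833, 0).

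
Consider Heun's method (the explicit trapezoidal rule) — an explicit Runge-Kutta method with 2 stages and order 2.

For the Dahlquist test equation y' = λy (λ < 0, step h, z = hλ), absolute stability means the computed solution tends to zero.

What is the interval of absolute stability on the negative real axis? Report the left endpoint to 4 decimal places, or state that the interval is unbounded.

z∈(-2.0000,0).

On y'=λy, z=hλ:
  order 2, 2-stage ⇒ R(z)=1+z+z^2/2
  (e.g. R(-1.67)=0.72445, |R|=0.72445)

Find x<0 with |R(x)|<1.
x=-1.67: |R|=0.7244
|R(-2.01)|=1.0100 |R(-1.86)|=0.8698 |R(-1.2)|=0.5200
Bisect:
  x_lo=-2.8510 |R|=2.2131  x_hi=-0.3756 |R|=0.6950
  mid=-1.61328 |R|=0.68806 →hi
  mid=-2.23214 |R|=1.25909 →lo
  mid=-1.92271 |R|=0.92570 →hi
  mid=-2.07743 |R|=1.08042 →lo
  mid=-2.00007 |R|=1.00007 →lo
  mid=-1.96139 |R|=0.96214 →hi
  mid=-1.98073 |R|=0.98092 →hi
  mid=-1.99040 |R|=0.99045 →hi
  ...
  [-2.00007,-1.99992] ⇒ x*=-2.0000
So |R|<1 on (-2.0000, 0).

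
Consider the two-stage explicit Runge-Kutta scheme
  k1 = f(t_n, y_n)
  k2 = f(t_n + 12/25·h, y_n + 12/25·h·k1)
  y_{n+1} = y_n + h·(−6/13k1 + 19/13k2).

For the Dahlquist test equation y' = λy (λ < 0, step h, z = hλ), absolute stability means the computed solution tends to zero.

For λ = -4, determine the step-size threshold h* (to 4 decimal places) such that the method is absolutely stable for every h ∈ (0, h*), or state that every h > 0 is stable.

With y'=λy (z=hλ):
  k1=λy_n ⇒ h·k1=z·y_n;  k2=λ(1+12/25z)y_n ⇒ h·k2=z(1+12/25z)y_n
  y_{n+1}/y_n = 1 − 6/13z + 19/13z(1+12/25z) = 1 + z + 228/325z²
  Hence R(z) = 1 + z + 228/325z².

Find x<0 with |R(x)|<1.
x=-1.52: |R|=1.1008
R=1: x+228/325x²=0 ⇒ x=−325/228=-1.4254; min R=1−1/(4·228/325)=0.6436>−1
Confirm numerically:
  x=-1.106: |R|=0.75215 <1
  x=-1.053: |R|=0.72487 <1
  x=-0.959: |R|=0.68619 <1
  x=-0.832: |R|=0.65362 <1
  x=-1.795: |R|=1.46537 >1
  x=-1.654: |R|=1.26521 >1
  x=-1.563: |R|=1.15084 >1
Stable set (-1.4254, 0).

(-1.4254,0); λ=-4 ⇒ h* = (325/228)/4 = 0.3564.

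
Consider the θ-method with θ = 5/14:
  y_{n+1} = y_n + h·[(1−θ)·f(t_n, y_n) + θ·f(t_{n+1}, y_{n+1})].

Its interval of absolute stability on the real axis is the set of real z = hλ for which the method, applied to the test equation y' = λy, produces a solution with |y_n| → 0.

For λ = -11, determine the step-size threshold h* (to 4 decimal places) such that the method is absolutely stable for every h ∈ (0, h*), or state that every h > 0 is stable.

(-7.0000,0); λ=-11 ⇒ h* = (7)/11 = 0.6364.

With y'=λy (z=hλ):
  y_{n+1} = y_n + z·[9/14·y_n + 5/14·y_{n+1}] ⇒ (1 − 5/14z)y_{n+1} = (1 + 9/14z)y_n
  so R(z) = (1 + 9/14z)/(1 − 5/14z).

Find x<0 with |R(x)|<1.
x=-1.57: |R|=0.0059
R=−1: 1+9/14x = −1+5/14x ⇒ -2/7x=2 ⇒ x=2/(-2/7)=-7.0000
Confirm numerically:
  x=-5.538: |R|=0.85973 <1
  x=-5.359: |R|=0.83910 <1
  x=-4.953: |R|=0.78878 <1
  x=-7.194: |R|=1.01553 >1
  x=-7.179: |R|=1.01435 >1
  x=-7.076: |R|=1.00616 >1
So |R|<1 on (-7.0000, 0).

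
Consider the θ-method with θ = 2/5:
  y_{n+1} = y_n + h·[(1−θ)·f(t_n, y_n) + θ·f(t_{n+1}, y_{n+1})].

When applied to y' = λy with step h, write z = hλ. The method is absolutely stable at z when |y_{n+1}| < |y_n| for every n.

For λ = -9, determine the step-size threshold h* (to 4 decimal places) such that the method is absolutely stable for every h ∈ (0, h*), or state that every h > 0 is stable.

(-10.0000,0); λ=-9 ⇒ h* = (10)/9 = 1.1111.

With y'=λy (z=hλ):
  y_{n+1} = y_n + z·[3/5·y_n + 2/5·y_{n+1}] ⇒ (1 − 2/5z)y_{n+1} = (1 + 3/5z)y_n
  ⇒ R(z) = (1 + 3/5z)/(1 − 2/5z).

Solve |R(x)|<1 on ℝ⁻.
x=-0.47: |R|=0.6044
R=−1: 1+3/5x = −1+2/5x ⇒ -1/5x=2 ⇒ x=2/(-1/5)=-10.0000
Confirm numerically:
  x=-9.458: |R|=0.97734 <1
  x=-8.030: |R|=0.90646 <1
  x=-8.027: |R|=0.90629 <1
  x=-4.390: |R|=0.59289 <1
  x=-10.543: |R|=1.02082 >1
  x=-10.095: |R|=1.00377 >1
  x=-10.065: |R|=1.00259 >1
So |R|<1 on (-10.0000, 0).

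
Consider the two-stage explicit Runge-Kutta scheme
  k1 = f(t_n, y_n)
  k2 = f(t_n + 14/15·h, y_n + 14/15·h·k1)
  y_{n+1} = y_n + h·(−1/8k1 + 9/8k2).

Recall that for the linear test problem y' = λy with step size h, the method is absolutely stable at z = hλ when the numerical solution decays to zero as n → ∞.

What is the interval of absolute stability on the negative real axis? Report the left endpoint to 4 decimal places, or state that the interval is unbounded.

Set f=λy, z=hλ:
  k1=λy_n ⇒ h·k1=z·y_n;  k2=λ(1+14/15z)y_n ⇒ h·k2=z(1+14/15z)y_n
  y_{n+1}/y_n = 1 − 1/8z + 9/8z(1+14/15z) = 1 + z + 21/20z²
  so R(z) = 1 + z + 21/20z².

Need |R(x)|<1, x<0.
x=-1.1: |R|=1.1705
R=1: x+21/20x²=0 ⇒ x=−20/21=-0.9524; min R=1−1/(4·21/20)=0.7619>−1
Confirm numerically:
  x=-0.575: |R|=0.77216 <1
  x=-0.549: |R|=0.76747 <1
  x=-0.524: |R|=0.76430 <1
  x=-0.502: |R|=0.76260 <1
  x=-1.251: |R|=1.39225 >1
  x=-1.109: |R|=1.18238 >1
  x=-0.978: |R|=1.02631 >1
Stable set (-0.9524, 0).

z∈(-0.9524,0).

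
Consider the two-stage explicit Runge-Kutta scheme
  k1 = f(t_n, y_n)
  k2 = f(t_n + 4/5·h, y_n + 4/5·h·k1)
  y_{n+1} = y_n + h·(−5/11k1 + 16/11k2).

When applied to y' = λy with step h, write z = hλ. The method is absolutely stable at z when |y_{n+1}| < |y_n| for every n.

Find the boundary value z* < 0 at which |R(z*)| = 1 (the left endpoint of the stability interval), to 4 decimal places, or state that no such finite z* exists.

z* = -0.8594.

Test eqn y'=λy, z=hλ:
  k1=λy_n ⇒ h·k1=z·y_n;  k2=λ(1+4/5z)y_n ⇒ h·k2=z(1+4/5z)y_n
  y_{n+1}/y_n = 1 − 5/11z + 16/11z(1+4/5z) = 1 + z + 64/55z²
  ⇒ R(z) = 1 + z + 64/55z².

Find x<0 with |R(x)|<1.
x=-0.96: |R|=1.1124
R=1: x+64/55x²=0 ⇒ x=−55/64=-0.8594; min R=1−1/(4·64/55)=0.7852>−1
Confirm numerically:
  x=-0.767: |R|=0.91755 <1
  x=-0.644: |R|=0.83860 <1
  x=-0.629: |R|=0.83138 <1
  x=-0.373: |R|=0.78890 <1
  x=-1.358: |R|=1.78794 >1
  x=-1.124: |R|=1.34611 >1
  x=-1.029: |R|=1.20311 >1
Interval (-0.8594, 0).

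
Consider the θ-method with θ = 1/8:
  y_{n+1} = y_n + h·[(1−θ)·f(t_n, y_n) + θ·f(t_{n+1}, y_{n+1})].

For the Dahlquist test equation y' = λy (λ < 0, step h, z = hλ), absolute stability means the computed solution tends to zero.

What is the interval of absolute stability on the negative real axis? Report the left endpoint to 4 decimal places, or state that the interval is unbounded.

(-2.6667, 0).

Set f=λy, z=hλ:
  y_{n+1} = y_n + z·[7/8·y_n + 1/8·y_{n+1}] ⇒ (1 − 1/8z)y_{n+1} = (1 + 7/8z)y_n
  R(z) = (1 + 7/8z)/(1 − 1/8z).

Need |R(x)|<1, x<0.
x=-0.51: |R|=0.5206
R=−1: 1+7/8x = −1+1/8x ⇒ -3/4x=2 ⇒ x=2/(-3/4)=-2.6667
Confirm numerically:
  x=-1.919: |R|=0.54774 <1
  x=-1.848: |R|=0.50122 <1
  x=-1.563: |R|=0.30754 <1
  x=-1.189: |R|=0.03515 <1
  x=-3.111: |R|=1.23994 >1
  x=-2.827: |R|=1.08885 >1
Interval (-2.6667, 0).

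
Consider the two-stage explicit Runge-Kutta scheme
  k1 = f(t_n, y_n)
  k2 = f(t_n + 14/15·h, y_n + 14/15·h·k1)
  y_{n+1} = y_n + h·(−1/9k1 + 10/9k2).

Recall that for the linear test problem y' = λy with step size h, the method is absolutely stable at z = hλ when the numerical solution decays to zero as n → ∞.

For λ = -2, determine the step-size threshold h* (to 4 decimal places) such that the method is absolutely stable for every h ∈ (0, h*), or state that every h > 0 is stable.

(-0.9643,0); λ=-2 ⇒ h* = (27/28)/2 = 0.4821.

Test eqn y'=λy, z=hλ:
  k1=λy_n ⇒ h·k1=z·y_n;  k2=λ(1+14/15z)y_n ⇒ h·k2=z(1+14/15z)y_n
  y_{n+1}/y_n = 1 − 1/9z + 10/9z(1+14/15z) = 1 + z + 28/27z²
  so R(z) = 1 + z + 28/27z².

Need |R(x)|<1, x<0.
x=-0.68: |R|=0.7995
R=1: x+28/27x²=0 ⇒ x=−27/28=-0.9643; min R=1−1/(4·28/27)=0.7589>−1
Confirm numerically:
  x=-0.773: |R|=0.84666 <1
  x=-0.500: |R|=0.75926 <1
  x=-0.428: |R|=0.76197 <1
  x=-1.347: |R|=1.53461 >1
  x=-1.178: |R|=1.26108 >1
  x=-1.138: |R|=1.20501 >1
Stable set (-0.9643, 0).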